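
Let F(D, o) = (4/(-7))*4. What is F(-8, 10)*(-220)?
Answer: 3520/7 ≈ 502.86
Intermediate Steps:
F(D, o) = -16/7 (F(D, o) = (4*(-1/7))*4 = -4/7*4 = -16/7)
F(-8, 10)*(-220) = -16/7*(-220) = 3520/7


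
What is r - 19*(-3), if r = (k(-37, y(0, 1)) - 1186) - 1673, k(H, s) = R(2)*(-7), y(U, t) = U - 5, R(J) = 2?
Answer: -2816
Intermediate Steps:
y(U, t) = -5 + U
k(H, s) = -14 (k(H, s) = 2*(-7) = -14)
r = -2873 (r = (-14 - 1186) - 1673 = -1200 - 1673 = -2873)
r - 19*(-3) = -2873 - 19*(-3) = -2873 + 57 = -2816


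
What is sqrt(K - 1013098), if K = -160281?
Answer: I*sqrt(1173379) ≈ 1083.2*I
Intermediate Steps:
sqrt(K - 1013098) = sqrt(-160281 - 1013098) = sqrt(-1173379) = I*sqrt(1173379)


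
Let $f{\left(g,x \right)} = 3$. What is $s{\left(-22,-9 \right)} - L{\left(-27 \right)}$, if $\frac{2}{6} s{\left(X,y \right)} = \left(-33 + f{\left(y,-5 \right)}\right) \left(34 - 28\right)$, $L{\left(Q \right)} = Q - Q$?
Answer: $-540$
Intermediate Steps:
$L{\left(Q \right)} = 0$
$s{\left(X,y \right)} = -540$ ($s{\left(X,y \right)} = 3 \left(-33 + 3\right) \left(34 - 28\right) = 3 \left(\left(-30\right) 6\right) = 3 \left(-180\right) = -540$)
$s{\left(-22,-9 \right)} - L{\left(-27 \right)} = -540 - 0 = -540 + 0 = -540$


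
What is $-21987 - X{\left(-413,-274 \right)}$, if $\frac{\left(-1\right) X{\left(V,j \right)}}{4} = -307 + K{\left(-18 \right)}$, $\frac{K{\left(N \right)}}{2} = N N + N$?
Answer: $-20767$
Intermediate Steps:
$K{\left(N \right)} = 2 N + 2 N^{2}$ ($K{\left(N \right)} = 2 \left(N N + N\right) = 2 \left(N^{2} + N\right) = 2 \left(N + N^{2}\right) = 2 N + 2 N^{2}$)
$X{\left(V,j \right)} = -1220$ ($X{\left(V,j \right)} = - 4 \left(-307 + 2 \left(-18\right) \left(1 - 18\right)\right) = - 4 \left(-307 + 2 \left(-18\right) \left(-17\right)\right) = - 4 \left(-307 + 612\right) = \left(-4\right) 305 = -1220$)
$-21987 - X{\left(-413,-274 \right)} = -21987 - -1220 = -21987 + 1220 = -20767$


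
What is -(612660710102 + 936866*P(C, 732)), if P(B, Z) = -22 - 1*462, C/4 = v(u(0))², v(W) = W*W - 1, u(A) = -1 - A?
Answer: -612207266958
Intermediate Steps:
v(W) = -1 + W² (v(W) = W² - 1 = -1 + W²)
C = 0 (C = 4*(-1 + (-1 - 1*0)²)² = 4*(-1 + (-1 + 0)²)² = 4*(-1 + (-1)²)² = 4*(-1 + 1)² = 4*0² = 4*0 = 0)
P(B, Z) = -484 (P(B, Z) = -22 - 462 = -484)
-(612660710102 + 936866*P(C, 732)) = -936866/(1/(-484 + 653947)) = -936866/(1/653463) = -936866/1/653463 = -936866*653463 = -612207266958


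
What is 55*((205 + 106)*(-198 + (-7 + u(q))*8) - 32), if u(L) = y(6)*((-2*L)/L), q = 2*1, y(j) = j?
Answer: -5988510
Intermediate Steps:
q = 2
u(L) = -12 (u(L) = 6*((-2*L)/L) = 6*(-2) = -12)
55*((205 + 106)*(-198 + (-7 + u(q))*8) - 32) = 55*((205 + 106)*(-198 + (-7 - 12)*8) - 32) = 55*(311*(-198 - 19*8) - 32) = 55*(311*(-198 - 152) - 32) = 55*(311*(-350) - 32) = 55*(-108850 - 32) = 55*(-108882) = -5988510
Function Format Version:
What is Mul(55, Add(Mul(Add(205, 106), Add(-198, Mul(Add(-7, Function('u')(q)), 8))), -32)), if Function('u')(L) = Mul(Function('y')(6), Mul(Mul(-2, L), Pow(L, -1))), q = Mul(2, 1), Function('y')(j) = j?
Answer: -5988510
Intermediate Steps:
q = 2
Function('u')(L) = -12 (Function('u')(L) = Mul(6, Mul(Mul(-2, L), Pow(L, -1))) = Mul(6, -2) = -12)
Mul(55, Add(Mul(Add(205, 106), Add(-198, Mul(Add(-7, Function('u')(q)), 8))), -32)) = Mul(55, Add(Mul(Add(205, 106), Add(-198, Mul(Add(-7, -12), 8))), -32)) = Mul(55, Add(Mul(311, Add(-198, Mul(-19, 8))), -32)) = Mul(55, Add(Mul(311, Add(-198, -152)), -32)) = Mul(55, Add(Mul(311, -350), -32)) = Mul(55, Add(-108850, -32)) = Mul(55, -108882) = -5988510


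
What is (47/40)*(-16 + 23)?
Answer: 329/40 ≈ 8.2250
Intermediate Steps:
(47/40)*(-16 + 23) = (47*(1/40))*7 = (47/40)*7 = 329/40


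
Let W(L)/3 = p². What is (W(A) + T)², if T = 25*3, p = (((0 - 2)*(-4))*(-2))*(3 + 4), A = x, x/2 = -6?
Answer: 1421817849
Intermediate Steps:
x = -12 (x = 2*(-6) = -12)
A = -12
p = -112 (p = (-2*(-4)*(-2))*7 = (8*(-2))*7 = -16*7 = -112)
W(L) = 37632 (W(L) = 3*(-112)² = 3*12544 = 37632)
T = 75
(W(A) + T)² = (37632 + 75)² = 37707² = 1421817849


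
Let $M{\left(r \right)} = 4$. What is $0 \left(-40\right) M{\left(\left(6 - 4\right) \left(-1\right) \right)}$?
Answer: $0$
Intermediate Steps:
$0 \left(-40\right) M{\left(\left(6 - 4\right) \left(-1\right) \right)} = 0 \left(-40\right) 4 = 0 \cdot 4 = 0$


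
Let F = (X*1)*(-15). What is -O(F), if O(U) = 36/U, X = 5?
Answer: 12/25 ≈ 0.48000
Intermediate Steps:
F = -75 (F = (5*1)*(-15) = 5*(-15) = -75)
-O(F) = -36/(-75) = -36*(-1)/75 = -1*(-12/25) = 12/25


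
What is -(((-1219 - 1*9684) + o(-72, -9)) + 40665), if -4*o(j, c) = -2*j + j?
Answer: -29744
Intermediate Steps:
o(j, c) = j/4 (o(j, c) = -(-2*j + j)/4 = -(-1)*j/4 = j/4)
-(((-1219 - 1*9684) + o(-72, -9)) + 40665) = -(((-1219 - 1*9684) + (¼)*(-72)) + 40665) = -(((-1219 - 9684) - 18) + 40665) = -((-10903 - 18) + 40665) = -(-10921 + 40665) = -1*29744 = -29744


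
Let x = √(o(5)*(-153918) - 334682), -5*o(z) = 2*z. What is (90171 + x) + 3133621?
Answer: 3223792 + I*√26846 ≈ 3.2238e+6 + 163.85*I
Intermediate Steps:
o(z) = -2*z/5
x = I*√26846 (x = √(-⅖*5*(-153918) - 334682) = √(-2*(-153918) - 334682) = √(307836 - 334682) = √(-26846) = I*√26846 ≈ 163.85*I)
(90171 + x) + 3133621 = (90171 + I*√26846) + 3133621 = 3223792 + I*√26846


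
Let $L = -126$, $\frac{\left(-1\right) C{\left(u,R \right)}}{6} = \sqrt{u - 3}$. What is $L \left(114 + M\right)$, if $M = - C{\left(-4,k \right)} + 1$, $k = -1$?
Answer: $-14490 - 756 i \sqrt{7} \approx -14490.0 - 2000.2 i$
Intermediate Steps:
$C{\left(u,R \right)} = - 6 \sqrt{-3 + u}$ ($C{\left(u,R \right)} = - 6 \sqrt{u - 3} = - 6 \sqrt{-3 + u}$)
$M = 1 + 6 i \sqrt{7}$ ($M = - \left(-6\right) \sqrt{-3 - 4} + 1 = - \left(-6\right) \sqrt{-7} + 1 = - \left(-6\right) i \sqrt{7} + 1 = 6 i \sqrt{7} + 1 = 1 + 6 i \sqrt{7} \approx 1.0 + 15.875 i$)
$L \left(114 + M\right) = - 126 \left(114 + \left(1 + 6 i \sqrt{7}\right)\right) = - 126 \left(115 + 6 i \sqrt{7}\right) = -14490 - 756 i \sqrt{7}$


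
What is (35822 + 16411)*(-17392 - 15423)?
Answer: -1714025895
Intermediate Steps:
(35822 + 16411)*(-17392 - 15423) = 52233*(-32815) = -1714025895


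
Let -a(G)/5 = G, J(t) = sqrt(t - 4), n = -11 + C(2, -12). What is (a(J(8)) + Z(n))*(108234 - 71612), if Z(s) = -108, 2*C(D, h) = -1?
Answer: -4321396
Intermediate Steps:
C(D, h) = -1/2 (C(D, h) = (1/2)*(-1) = -1/2)
n = -23/2 (n = -11 - 1/2 = -23/2 ≈ -11.500)
J(t) = sqrt(-4 + t)
a(G) = -5*G
(a(J(8)) + Z(n))*(108234 - 71612) = (-5*sqrt(-4 + 8) - 108)*(108234 - 71612) = (-5*sqrt(4) - 108)*36622 = (-5*2 - 108)*36622 = (-10 - 108)*36622 = -118*36622 = -4321396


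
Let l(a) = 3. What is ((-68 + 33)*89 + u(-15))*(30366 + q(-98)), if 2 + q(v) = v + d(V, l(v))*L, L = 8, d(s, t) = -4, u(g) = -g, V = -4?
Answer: -93725400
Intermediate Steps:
q(v) = -34 + v (q(v) = -2 + (v - 4*8) = -2 + (v - 32) = -2 + (-32 + v) = -34 + v)
((-68 + 33)*89 + u(-15))*(30366 + q(-98)) = ((-68 + 33)*89 - 1*(-15))*(30366 + (-34 - 98)) = (-35*89 + 15)*(30366 - 132) = (-3115 + 15)*30234 = -3100*30234 = -93725400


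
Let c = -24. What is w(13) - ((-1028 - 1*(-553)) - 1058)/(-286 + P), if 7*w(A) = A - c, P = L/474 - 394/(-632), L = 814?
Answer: -223355/1882363 ≈ -0.11866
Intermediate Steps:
P = 2219/948 (P = 814/474 - 394/(-632) = 814*(1/474) - 394*(-1/632) = 407/237 + 197/316 = 2219/948 ≈ 2.3407)
w(A) = 24/7 + A/7 (w(A) = (A - 1*(-24))/7 = (A + 24)/7 = (24 + A)/7 = 24/7 + A/7)
w(13) - ((-1028 - 1*(-553)) - 1058)/(-286 + P) = (24/7 + (⅐)*13) - ((-1028 - 1*(-553)) - 1058)/(-286 + 2219/948) = (24/7 + 13/7) - ((-1028 + 553) - 1058)/(-268909/948) = 37/7 - (-475 - 1058)*(-948)/268909 = 37/7 - (-1533)*(-948)/268909 = 37/7 - 1*1453284/268909 = 37/7 - 1453284/268909 = -223355/1882363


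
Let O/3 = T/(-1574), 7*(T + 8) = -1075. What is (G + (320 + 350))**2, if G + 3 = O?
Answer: 54057771055201/121396324 ≈ 4.4530e+5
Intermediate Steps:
T = -1131/7 (T = -8 + (1/7)*(-1075) = -8 - 1075/7 = -1131/7 ≈ -161.57)
O = 3393/11018 (O = 3*(-1131/7/(-1574)) = 3*(-1131/7*(-1/1574)) = 3*(1131/11018) = 3393/11018 ≈ 0.30795)
G = -29661/11018 (G = -3 + 3393/11018 = -29661/11018 ≈ -2.6921)
(G + (320 + 350))**2 = (-29661/11018 + (320 + 350))**2 = (-29661/11018 + 670)**2 = (7352399/11018)**2 = 54057771055201/121396324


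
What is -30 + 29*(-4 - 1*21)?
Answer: -755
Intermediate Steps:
-30 + 29*(-4 - 1*21) = -30 + 29*(-4 - 21) = -30 + 29*(-25) = -30 - 725 = -755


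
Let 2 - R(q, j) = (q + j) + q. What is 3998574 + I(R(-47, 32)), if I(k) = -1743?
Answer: 3996831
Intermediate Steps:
R(q, j) = 2 - j - 2*q (R(q, j) = 2 - ((q + j) + q) = 2 - ((j + q) + q) = 2 - (j + 2*q) = 2 + (-j - 2*q) = 2 - j - 2*q)
3998574 + I(R(-47, 32)) = 3998574 - 1743 = 3996831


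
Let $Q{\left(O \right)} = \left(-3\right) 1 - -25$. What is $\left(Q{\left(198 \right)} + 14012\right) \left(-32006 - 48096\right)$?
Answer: $-1124151468$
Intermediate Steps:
$Q{\left(O \right)} = 22$ ($Q{\left(O \right)} = -3 + 25 = 22$)
$\left(Q{\left(198 \right)} + 14012\right) \left(-32006 - 48096\right) = \left(22 + 14012\right) \left(-32006 - 48096\right) = 14034 \left(-80102\right) = -1124151468$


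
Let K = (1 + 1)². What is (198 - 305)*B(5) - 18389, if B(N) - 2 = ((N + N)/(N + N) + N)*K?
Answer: -21171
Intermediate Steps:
K = 4 (K = 2² = 4)
B(N) = 6 + 4*N (B(N) = 2 + ((N + N)/(N + N) + N)*4 = 2 + ((2*N)/((2*N)) + N)*4 = 2 + ((2*N)*(1/(2*N)) + N)*4 = 2 + (1 + N)*4 = 2 + (4 + 4*N) = 6 + 4*N)
(198 - 305)*B(5) - 18389 = (198 - 305)*(6 + 4*5) - 18389 = -107*(6 + 20) - 18389 = -107*26 - 18389 = -2782 - 18389 = -21171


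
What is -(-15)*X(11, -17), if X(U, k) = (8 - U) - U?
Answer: -210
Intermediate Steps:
X(U, k) = 8 - 2*U
-(-15)*X(11, -17) = -(-15)*(8 - 2*11) = -(-15)*(8 - 22) = -(-15)*(-14) = -1*210 = -210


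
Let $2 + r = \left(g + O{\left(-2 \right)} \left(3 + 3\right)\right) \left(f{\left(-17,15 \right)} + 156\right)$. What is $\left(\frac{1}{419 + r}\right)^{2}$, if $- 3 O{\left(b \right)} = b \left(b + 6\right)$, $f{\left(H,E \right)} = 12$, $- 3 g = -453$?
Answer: $\frac{1}{810711729} \approx 1.2335 \cdot 10^{-9}$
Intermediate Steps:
$g = 151$ ($g = \left(- \frac{1}{3}\right) \left(-453\right) = 151$)
$O{\left(b \right)} = - \frac{b \left(6 + b\right)}{3}$ ($O{\left(b \right)} = - \frac{b \left(b + 6\right)}{3} = - \frac{b \left(6 + b\right)}{3}$)
$r = 28054$ ($r = -2 + \left(151 + \left(- \frac{1}{3}\right) \left(-2\right) \left(6 - 2\right) \left(3 + 3\right)\right) \left(12 + 156\right) = -2 + \left(151 + \left(- \frac{1}{3}\right) \left(-2\right) 4 \cdot 6\right) 168 = -2 + \left(151 + \frac{8}{3} \cdot 6\right) 168 = -2 + \left(151 + 16\right) 168 = -2 + 167 \cdot 168 = -2 + 28056 = 28054$)
$\left(\frac{1}{419 + r}\right)^{2} = \left(\frac{1}{419 + 28054}\right)^{2} = \left(\frac{1}{28473}\right)^{2} = \frac{1}{810711729}$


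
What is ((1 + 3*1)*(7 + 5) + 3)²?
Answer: 2601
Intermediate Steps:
((1 + 3*1)*(7 + 5) + 3)² = ((1 + 3)*12 + 3)² = (4*12 + 3)² = (48 + 3)² = 51² = 2601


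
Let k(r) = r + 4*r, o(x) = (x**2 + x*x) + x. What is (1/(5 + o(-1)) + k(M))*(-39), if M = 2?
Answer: -793/2 ≈ -396.50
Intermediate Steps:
o(x) = x + 2*x**2 (o(x) = (x**2 + x**2) + x = 2*x**2 + x = x + 2*x**2)
k(r) = 5*r
(1/(5 + o(-1)) + k(M))*(-39) = (1/(5 - (1 + 2*(-1))) + 5*2)*(-39) = (1/(5 - (1 - 2)) + 10)*(-39) = (1/(5 - 1*(-1)) + 10)*(-39) = (1/(5 + 1) + 10)*(-39) = (1/6 + 10)*(-39) = (61/6)*(-39) = -793/2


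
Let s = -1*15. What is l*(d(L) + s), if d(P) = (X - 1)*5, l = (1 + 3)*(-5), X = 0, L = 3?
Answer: 400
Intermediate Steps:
s = -15
l = -20 (l = 4*(-5) = -20)
d(P) = -5 (d(P) = (0 - 1)*5 = -1*5 = -5)
l*(d(L) + s) = -20*(-5 - 15) = -20*(-20) = 400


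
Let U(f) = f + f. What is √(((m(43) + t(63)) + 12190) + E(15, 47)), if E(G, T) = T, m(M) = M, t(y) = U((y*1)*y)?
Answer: √20218 ≈ 142.19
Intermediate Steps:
U(f) = 2*f
t(y) = 2*y² (t(y) = 2*((y*1)*y) = 2*(y*y) = 2*y²)
√(((m(43) + t(63)) + 12190) + E(15, 47)) = √(((43 + 2*63²) + 12190) + 47) = √(((43 + 2*3969) + 12190) + 47) = √(((43 + 7938) + 12190) + 47) = √((7981 + 12190) + 47) = √(20171 + 47) = √20218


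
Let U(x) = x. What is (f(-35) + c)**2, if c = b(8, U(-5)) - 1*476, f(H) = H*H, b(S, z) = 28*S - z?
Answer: 956484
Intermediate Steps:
b(S, z) = -z + 28*S
f(H) = H**2
c = -247 (c = (-1*(-5) + 28*8) - 1*476 = (5 + 224) - 476 = 229 - 476 = -247)
(f(-35) + c)**2 = ((-35)**2 - 247)**2 = (1225 - 247)**2 = 978**2 = 956484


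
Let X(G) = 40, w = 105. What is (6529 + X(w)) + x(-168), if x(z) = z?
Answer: 6401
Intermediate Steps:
(6529 + X(w)) + x(-168) = (6529 + 40) - 168 = 6569 - 168 = 6401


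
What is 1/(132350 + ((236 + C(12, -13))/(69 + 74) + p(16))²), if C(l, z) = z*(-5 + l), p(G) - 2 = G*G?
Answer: 20449/4078312671 ≈ 5.0141e-6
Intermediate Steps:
p(G) = 2 + G² (p(G) = 2 + G*G = 2 + G²)
1/(132350 + ((236 + C(12, -13))/(69 + 74) + p(16))²) = 1/(132350 + ((236 - 13*(-5 + 12))/(69 + 74) + (2 + 16²))²) = 1/(132350 + ((236 - 13*7)/143 + (2 + 256))²) = 1/(132350 + ((236 - 91)*(1/143) + 258)²) = 1/(132350 + (145*(1/143) + 258)²) = 1/(132350 + (145/143 + 258)²) = 1/(132350 + (37039/143)²) = 1/(132350 + 1371887521/20449) = 1/(4078312671/20449) = 20449/4078312671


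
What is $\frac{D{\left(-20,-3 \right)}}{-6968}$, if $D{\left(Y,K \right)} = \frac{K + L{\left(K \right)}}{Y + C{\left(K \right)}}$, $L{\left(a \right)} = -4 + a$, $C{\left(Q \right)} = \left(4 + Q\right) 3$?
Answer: $- \frac{5}{59228} \approx -8.442 \cdot 10^{-5}$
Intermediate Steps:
$C{\left(Q \right)} = 12 + 3 Q$
$D{\left(Y,K \right)} = \frac{-4 + 2 K}{12 + Y + 3 K}$ ($D{\left(Y,K \right)} = \frac{K + \left(-4 + K\right)}{Y + \left(12 + 3 K\right)} = \frac{-4 + 2 K}{12 + Y + 3 K}$)
$\frac{D{\left(-20,-3 \right)}}{-6968} = \frac{2 \frac{1}{12 - 20 + 3 \left(-3\right)} \left(-2 - 3\right)}{-6968} = 2 \frac{1}{12 - 20 - 9} \left(-5\right) \left(- \frac{1}{6968}\right) = 2 \frac{1}{-17} \left(-5\right) \left(- \frac{1}{6968}\right) = 2 \left(- \frac{1}{17}\right) \left(-5\right) \left(- \frac{1}{6968}\right) = \frac{10}{17} \left(- \frac{1}{6968}\right) = - \frac{5}{59228}$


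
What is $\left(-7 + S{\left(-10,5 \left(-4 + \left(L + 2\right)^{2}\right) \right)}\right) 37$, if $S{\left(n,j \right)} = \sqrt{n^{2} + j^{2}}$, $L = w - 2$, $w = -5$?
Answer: $-259 + 185 \sqrt{445} \approx 3643.6$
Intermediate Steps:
$L = -7$ ($L = -5 - 2 = -7$)
$S{\left(n,j \right)} = \sqrt{j^{2} + n^{2}}$
$\left(-7 + S{\left(-10,5 \left(-4 + \left(L + 2\right)^{2}\right) \right)}\right) 37 = \left(-7 + \sqrt{\left(5 \left(-4 + \left(-7 + 2\right)^{2}\right)\right)^{2} + \left(-10\right)^{2}}\right) 37 = \left(-7 + \sqrt{\left(5 \left(-4 + \left(-5\right)^{2}\right)\right)^{2} + 100}\right) 37 = \left(-7 + \sqrt{\left(5 \left(-4 + 25\right)\right)^{2} + 100}\right) 37 = \left(-7 + \sqrt{\left(5 \cdot 21\right)^{2} + 100}\right) 37 = \left(-7 + \sqrt{105^{2} + 100}\right) 37 = \left(-7 + \sqrt{11025 + 100}\right) 37 = \left(-7 + \sqrt{11125}\right) 37 = \left(-7 + 5 \sqrt{445}\right) 37 = -259 + 185 \sqrt{445}$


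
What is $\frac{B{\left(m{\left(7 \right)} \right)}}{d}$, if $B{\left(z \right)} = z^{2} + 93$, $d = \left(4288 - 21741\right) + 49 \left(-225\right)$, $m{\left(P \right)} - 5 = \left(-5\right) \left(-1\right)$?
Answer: $- \frac{193}{28478} \approx -0.0067772$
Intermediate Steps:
$m{\left(P \right)} = 10$ ($m{\left(P \right)} = 5 - -5 = 5 + 5 = 10$)
$d = -28478$ ($d = -17453 - 11025 = -28478$)
$B{\left(z \right)} = 93 + z^{2}$
$\frac{B{\left(m{\left(7 \right)} \right)}}{d} = \frac{93 + 10^{2}}{-28478} = \left(93 + 100\right) \left(- \frac{1}{28478}\right) = 193 \left(- \frac{1}{28478}\right) = - \frac{193}{28478}$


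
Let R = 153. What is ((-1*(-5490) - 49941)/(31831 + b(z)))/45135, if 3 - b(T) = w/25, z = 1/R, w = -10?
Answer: -4939/159649516 ≈ -3.0936e-5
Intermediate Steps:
z = 1/153 ≈ 0.0065359
b(T) = 17/5 (b(T) = 3 - (-10)/25 = 3 - 1*(-2/5) = 3 + 2/5 = 17/5)
((-1*(-5490) - 49941)/(31831 + b(z)))/45135 = ((-1*(-5490) - 49941)/(31831 + 17/5))/45135 = ((5490 - 49941)/(159172/5))*(1/45135) = -44451*5/159172*(1/45135) = -222255/159172*1/45135 = -4939/159649516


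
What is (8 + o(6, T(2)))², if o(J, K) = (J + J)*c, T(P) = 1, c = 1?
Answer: 400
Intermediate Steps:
o(J, K) = 2*J (o(J, K) = (J + J)*1 = (2*J)*1 = 2*J)
(8 + o(6, T(2)))² = (8 + 2*6)² = (8 + 12)² = 20² = 400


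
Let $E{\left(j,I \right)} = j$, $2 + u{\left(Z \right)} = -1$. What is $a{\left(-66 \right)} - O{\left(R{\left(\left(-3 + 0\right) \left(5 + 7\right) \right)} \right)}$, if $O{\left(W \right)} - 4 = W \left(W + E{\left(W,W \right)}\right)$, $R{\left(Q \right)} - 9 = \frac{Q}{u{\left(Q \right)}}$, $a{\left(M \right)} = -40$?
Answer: $-926$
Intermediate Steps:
$u{\left(Z \right)} = -3$ ($u{\left(Z \right)} = -2 - 1 = -3$)
$R{\left(Q \right)} = 9 - \frac{Q}{3}$ ($R{\left(Q \right)} = 9 + \frac{Q}{-3} = 9 + Q \left(- \frac{1}{3}\right) = 9 - \frac{Q}{3}$)
$O{\left(W \right)} = 4 + 2 W^{2}$ ($O{\left(W \right)} = 4 + W \left(W + W\right) = 4 + W 2 W = 4 + 2 W^{2}$)
$a{\left(-66 \right)} - O{\left(R{\left(\left(-3 + 0\right) \left(5 + 7\right) \right)} \right)} = -40 - \left(4 + 2 \left(9 - \frac{\left(-3 + 0\right) \left(5 + 7\right)}{3}\right)^{2}\right) = -40 - \left(4 + 2 \left(9 - \frac{\left(-3\right) 12}{3}\right)^{2}\right) = -40 - \left(4 + 2 \left(9 - -12\right)^{2}\right) = -40 - \left(4 + 2 \left(9 + 12\right)^{2}\right) = -40 - \left(4 + 2 \cdot 21^{2}\right) = -40 - \left(4 + 2 \cdot 441\right) = -40 - \left(4 + 882\right) = -40 - 886 = -926$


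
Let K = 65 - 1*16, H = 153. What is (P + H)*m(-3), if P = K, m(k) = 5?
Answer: 1010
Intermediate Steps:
K = 49 (K = 65 - 16 = 49)
P = 49
(P + H)*m(-3) = (49 + 153)*5 = 202*5 = 1010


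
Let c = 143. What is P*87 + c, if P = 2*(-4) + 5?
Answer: -118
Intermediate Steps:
P = -3 (P = -8 + 5 = -3)
P*87 + c = -3*87 + 143 = -261 + 143 = -118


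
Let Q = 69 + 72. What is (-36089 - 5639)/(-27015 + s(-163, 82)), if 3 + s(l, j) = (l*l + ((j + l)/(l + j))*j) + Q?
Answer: 20864/113 ≈ 184.64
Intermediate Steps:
Q = 141
s(l, j) = 138 + j + l² (s(l, j) = -3 + ((l*l + ((j + l)/(l + j))*j) + 141) = -3 + ((l² + ((j + l)/(j + l))*j) + 141) = -3 + ((l² + 1*j) + 141) = -3 + ((l² + j) + 141) = -3 + ((j + l²) + 141) = -3 + (141 + j + l²) = 138 + j + l²)
(-36089 - 5639)/(-27015 + s(-163, 82)) = (-36089 - 5639)/(-27015 + (138 + 82 + (-163)²)) = -41728/(-27015 + (138 + 82 + 26569)) = -41728/(-27015 + 26789) = -41728/(-226) = -41728*(-1/226) = 20864/113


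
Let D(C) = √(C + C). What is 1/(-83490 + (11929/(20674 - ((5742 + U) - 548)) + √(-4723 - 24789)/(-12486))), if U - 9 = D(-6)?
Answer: 6243*(-15471 + 2*I*√3)/(-74472747 + (15471 - 2*I*√3)*(521228070 + I*√7378)) ≈ -1.1978e-5 + 1.9491e-12*I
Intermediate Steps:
D(C) = √2*√C (D(C) = √(2*C) = √2*√C)
U = 9 + 2*I*√3 (U = 9 + √2*√(-6) = 9 + √2*(I*√6) = 9 + 2*I*√3 ≈ 9.0 + 3.4641*I)
1/(-83490 + (11929/(20674 - ((5742 + U) - 548)) + √(-4723 - 24789)/(-12486))) = 1/(-83490 + (11929/(20674 - ((5742 + (9 + 2*I*√3)) - 548)) + √(-4723 - 24789)/(-12486))) = 1/(-83490 + (11929/(20674 - ((5751 + 2*I*√3) - 548)) + √(-29512)*(-1/12486))) = 1/(-83490 + (11929/(20674 - (5203 + 2*I*√3)) + (2*I*√7378)*(-1/12486))) = 1/(-83490 + (11929/(20674 + (-5203 - 2*I*√3)) - I*√7378/6243)) = 1/(-83490 + (11929/(15471 - 2*I*√3) - I*√7378/6243)) = 1/(-83490 + 11929/(15471 - 2*I*√3) - I*√7378/6243)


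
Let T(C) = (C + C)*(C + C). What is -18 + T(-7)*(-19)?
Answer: -3742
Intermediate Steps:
T(C) = 4*C² (T(C) = (2*C)*(2*C) = 4*C²)
-18 + T(-7)*(-19) = -18 + (4*(-7)²)*(-19) = -18 + (4*49)*(-19) = -18 + 196*(-19) = -18 - 3724 = -3742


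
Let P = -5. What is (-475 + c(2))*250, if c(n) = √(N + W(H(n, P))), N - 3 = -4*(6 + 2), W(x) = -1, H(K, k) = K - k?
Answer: -118750 + 250*I*√30 ≈ -1.1875e+5 + 1369.3*I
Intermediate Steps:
N = -29 (N = 3 - 4*(6 + 2) = 3 - 4*8 = 3 - 32 = -29)
c(n) = I*√30 (c(n) = √(-29 - 1) = √(-30) = I*√30)
(-475 + c(2))*250 = (-475 + I*√30)*250 = -118750 + 250*I*√30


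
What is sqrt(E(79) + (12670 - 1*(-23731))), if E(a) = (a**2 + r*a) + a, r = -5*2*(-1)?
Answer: sqrt(43511) ≈ 208.59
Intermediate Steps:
r = 10 (r = -10*(-1) = 10)
E(a) = a**2 + 11*a (E(a) = (a**2 + 10*a) + a = a**2 + 11*a)
sqrt(E(79) + (12670 - 1*(-23731))) = sqrt(79*(11 + 79) + (12670 - 1*(-23731))) = sqrt(79*90 + (12670 + 23731)) = sqrt(7110 + 36401) = sqrt(43511)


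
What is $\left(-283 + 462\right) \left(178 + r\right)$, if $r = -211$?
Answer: $-5907$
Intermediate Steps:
$\left(-283 + 462\right) \left(178 + r\right) = \left(-283 + 462\right) \left(178 - 211\right) = 179 \left(-33\right) = -5907$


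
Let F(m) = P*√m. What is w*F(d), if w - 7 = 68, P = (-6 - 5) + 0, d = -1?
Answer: -825*I ≈ -825.0*I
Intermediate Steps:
P = -11 (P = -11 + 0 = -11)
w = 75 (w = 7 + 68 = 75)
F(m) = -11*√m
w*F(d) = 75*(-11*I) = -825*I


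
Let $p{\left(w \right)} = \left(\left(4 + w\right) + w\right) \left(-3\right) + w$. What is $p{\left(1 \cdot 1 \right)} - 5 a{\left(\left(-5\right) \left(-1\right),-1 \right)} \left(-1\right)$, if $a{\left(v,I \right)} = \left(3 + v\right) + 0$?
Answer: $-680$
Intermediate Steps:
$a{\left(v,I \right)} = 3 + v$
$p{\left(w \right)} = -12 - 5 w$ ($p{\left(w \right)} = \left(4 + 2 w\right) \left(-3\right) + w = \left(-12 - 6 w\right) + w = -12 - 5 w$)
$p{\left(1 \cdot 1 \right)} - 5 a{\left(\left(-5\right) \left(-1\right),-1 \right)} \left(-1\right) = \left(-12 - 5 \cdot 1 \cdot 1\right) - 5 \left(3 - -5\right) \left(-1\right) = \left(-12 - 5\right) - 5 \left(3 + 5\right) \left(-1\right) = \left(-12 - 5\right) \left(-5\right) 8 \left(-1\right) = - 17 \left(\left(-40\right) \left(-1\right)\right) = \left(-17\right) 40 = -680$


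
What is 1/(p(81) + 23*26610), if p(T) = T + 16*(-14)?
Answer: 1/611887 ≈ 1.6343e-6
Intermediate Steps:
p(T) = -224 + T (p(T) = T - 224 = -224 + T)
1/(p(81) + 23*26610) = 1/((-224 + 81) + 23*26610) = 1/(-143 + 612030) = 1/611887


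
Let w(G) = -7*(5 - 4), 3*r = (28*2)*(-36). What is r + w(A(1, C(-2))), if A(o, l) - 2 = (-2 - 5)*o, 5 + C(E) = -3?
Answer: -679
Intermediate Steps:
C(E) = -8 (C(E) = -5 - 3 = -8)
A(o, l) = 2 - 7*o (A(o, l) = 2 + (-2 - 5)*o = 2 - 7*o)
r = -672 (r = ((28*2)*(-36))/3 = (56*(-36))/3 = (1/3)*(-2016) = -672)
w(G) = -7 (w(G) = -7*1 = -7)
r + w(A(1, C(-2))) = -672 - 7 = -679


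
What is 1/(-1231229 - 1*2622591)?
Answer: -1/3853820 ≈ -2.5948e-7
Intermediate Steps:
1/(-1231229 - 1*2622591) = 1/(-1231229 - 2622591) = 1/(-3853820) = -1/3853820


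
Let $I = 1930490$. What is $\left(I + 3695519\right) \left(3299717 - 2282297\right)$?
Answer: $5724014076780$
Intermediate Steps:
$\left(I + 3695519\right) \left(3299717 - 2282297\right) = \left(1930490 + 3695519\right) \left(3299717 - 2282297\right) = 5626009 \cdot 1017420 = 5724014076780$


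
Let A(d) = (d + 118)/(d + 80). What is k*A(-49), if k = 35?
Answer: 2415/31 ≈ 77.903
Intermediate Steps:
A(d) = (118 + d)/(80 + d)
k*A(-49) = 35*((118 - 49)/(80 - 49)) = 35*(69/31) = 2415/31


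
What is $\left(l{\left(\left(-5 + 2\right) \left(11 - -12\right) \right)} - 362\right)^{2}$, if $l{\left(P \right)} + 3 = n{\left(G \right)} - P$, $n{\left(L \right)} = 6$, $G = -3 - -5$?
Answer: $84100$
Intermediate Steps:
$G = 2$ ($G = -3 + 5 = 2$)
$l{\left(P \right)} = 3 - P$ ($l{\left(P \right)} = -3 - \left(-6 + P\right) = 3 - P$)
$\left(l{\left(\left(-5 + 2\right) \left(11 - -12\right) \right)} - 362\right)^{2} = \left(\left(3 - \left(-5 + 2\right) \left(11 - -12\right)\right) - 362\right)^{2} = \left(\left(3 - - 3 \left(11 + 12\right)\right) - 362\right)^{2} = \left(\left(3 - \left(-3\right) 23\right) - 362\right)^{2} = \left(\left(3 - -69\right) - 362\right)^{2} = \left(\left(3 + 69\right) - 362\right)^{2} = \left(72 - 362\right)^{2} = \left(-290\right)^{2} = 84100$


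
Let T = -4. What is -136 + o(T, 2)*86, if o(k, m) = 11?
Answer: 810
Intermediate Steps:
-136 + o(T, 2)*86 = -136 + 11*86 = -136 + 946 = 810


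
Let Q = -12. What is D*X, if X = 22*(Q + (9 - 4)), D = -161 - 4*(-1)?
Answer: 24178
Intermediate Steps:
D = -157 (D = -161 - (-4) = -161 - 1*(-4) = -161 + 4 = -157)
X = -154 (X = 22*(-12 + (9 - 4)) = 22*(-12 + 5) = 22*(-7) = -154)
D*X = -157*(-154) = 24178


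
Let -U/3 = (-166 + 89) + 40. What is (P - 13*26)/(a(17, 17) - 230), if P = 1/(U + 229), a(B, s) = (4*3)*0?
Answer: 114919/78200 ≈ 1.4696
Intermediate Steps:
U = 111 (U = -3*((-166 + 89) + 40) = -3*(-77 + 40) = -3*(-37) = 111)
a(B, s) = 0 (a(B, s) = 12*0 = 0)
P = 1/340 (P = 1/(111 + 229) = 1/340 ≈ 0.0029412)
(P - 13*26)/(a(17, 17) - 230) = (1/340 - 13*26)/(0 - 230) = (1/340 - 338)/(-230) = -114919/340*(-1/230) = 114919/78200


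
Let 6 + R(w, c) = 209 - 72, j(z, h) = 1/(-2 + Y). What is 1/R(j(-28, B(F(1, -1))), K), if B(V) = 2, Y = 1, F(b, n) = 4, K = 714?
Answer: 1/131 ≈ 0.0076336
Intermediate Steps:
j(z, h) = -1 (j(z, h) = 1/(-2 + 1) = 1/(-1) = -1)
R(w, c) = 131 (R(w, c) = -6 + (209 - 72) = -6 + 137 = 131)
1/R(j(-28, B(F(1, -1))), K) = 1/131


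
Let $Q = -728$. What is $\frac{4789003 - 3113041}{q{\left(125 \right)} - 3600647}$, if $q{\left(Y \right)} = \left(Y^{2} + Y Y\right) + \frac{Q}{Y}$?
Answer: $- \frac{12323250}{26245609} \approx -0.46954$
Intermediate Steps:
$q{\left(Y \right)} = - \frac{728}{Y} + 2 Y^{2}$ ($q{\left(Y \right)} = \left(Y^{2} + Y Y\right) - \frac{728}{Y} = \left(Y^{2} + Y^{2}\right) - \frac{728}{Y} = 2 Y^{2} - \frac{728}{Y} = - \frac{728}{Y} + 2 Y^{2}$)
$\frac{4789003 - 3113041}{q{\left(125 \right)} - 3600647} = \frac{4789003 - 3113041}{\frac{2 \left(-364 + 125^{3}\right)}{125} - 3600647} = \frac{1675962}{2 \cdot \frac{1}{125} \left(-364 + 1953125\right) - 3600647} = \frac{1675962}{2 \cdot \frac{1}{125} \cdot 1952761 - 3600647} = \frac{1675962}{\frac{3905522}{125} - 3600647} = \frac{1675962}{- \frac{446175353}{125}} = 1675962 \left(- \frac{125}{446175353}\right) = - \frac{12323250}{26245609}$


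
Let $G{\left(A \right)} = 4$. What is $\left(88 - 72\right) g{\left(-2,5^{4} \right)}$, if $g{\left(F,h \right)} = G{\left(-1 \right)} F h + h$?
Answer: $-70000$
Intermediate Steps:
$g{\left(F,h \right)} = h + 4 F h$ ($g{\left(F,h \right)} = 4 F h + h = h + 4 F h$)
$\left(88 - 72\right) g{\left(-2,5^{4} \right)} = \left(88 - 72\right) 5^{4} \left(1 + 4 \left(-2\right)\right) = 16 \cdot 625 \left(1 - 8\right) = 16 \cdot 625 \left(-7\right) = 16 \left(-4375\right) = -70000$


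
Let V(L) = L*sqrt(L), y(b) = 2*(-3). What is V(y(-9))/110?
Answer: -3*I*sqrt(6)/55 ≈ -0.13361*I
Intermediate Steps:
y(b) = -6
V(L) = L**(3/2)
V(y(-9))/110 = (-6)**(3/2)/110 = -6*I*sqrt(6)*(1/110) = -3*I*sqrt(6)/55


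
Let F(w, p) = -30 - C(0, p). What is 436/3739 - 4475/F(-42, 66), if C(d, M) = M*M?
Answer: 18644321/16399254 ≈ 1.1369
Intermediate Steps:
C(d, M) = M²
F(w, p) = -30 - p²
436/3739 - 4475/F(-42, 66) = 436/3739 - 4475/(-30 - 1*66²) = 436*(1/3739) - 4475/(-30 - 1*4356) = 436/3739 - 4475/(-30 - 4356) = 436/3739 - 4475/(-4386) = 436/3739 - 4475*(-1/4386) = 436/3739 + 4475/4386 = 18644321/16399254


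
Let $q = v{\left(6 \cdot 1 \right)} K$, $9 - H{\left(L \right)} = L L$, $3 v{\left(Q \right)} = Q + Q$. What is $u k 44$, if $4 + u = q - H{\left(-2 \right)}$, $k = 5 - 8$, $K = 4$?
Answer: $-924$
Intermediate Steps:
$v{\left(Q \right)} = \frac{2 Q}{3}$ ($v{\left(Q \right)} = \frac{Q + Q}{3} = \frac{2 Q}{3}$)
$H{\left(L \right)} = 9 - L^{2}$ ($H{\left(L \right)} = 9 - L L = 9 - L^{2}$)
$q = 16$ ($q = \frac{2 \cdot 6 \cdot 1}{3} \cdot 4 = \frac{2}{3} \cdot 6 \cdot 4 = 4 \cdot 4 = 16$)
$k = -3$ ($k = 5 - 8 = -3$)
$u = 7$ ($u = -4 + \left(16 - \left(9 - \left(-2\right)^{2}\right)\right) = -4 + \left(16 - \left(9 - 4\right)\right) = -4 + \left(16 - 5\right) = -4 + 11 = 7$)
$u k 44 = 7 \left(-3\right) 44 = \left(-21\right) 44 = -924$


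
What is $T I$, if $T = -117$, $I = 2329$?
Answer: $-272493$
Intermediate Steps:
$T I = \left(-117\right) 2329 = -272493$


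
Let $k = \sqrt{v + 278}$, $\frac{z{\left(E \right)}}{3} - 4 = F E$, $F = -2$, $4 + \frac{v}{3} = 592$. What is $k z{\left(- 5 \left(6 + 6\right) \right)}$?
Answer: $372 \sqrt{2042} \approx 16810.0$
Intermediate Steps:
$v = 1764$ ($v = -12 + 3 \cdot 592 = -12 + 1776 = 1764$)
$z{\left(E \right)} = 12 - 6 E$ ($z{\left(E \right)} = 12 + 3 \left(- 2 E\right) = 12 - 6 E$)
$k = \sqrt{2042}$ ($k = \sqrt{1764 + 278} = \sqrt{2042} \approx 45.188$)
$k z{\left(- 5 \left(6 + 6\right) \right)} = \sqrt{2042} \left(12 - 6 \left(- 5 \left(6 + 6\right)\right)\right) = \sqrt{2042} \left(12 - 6 \left(\left(-5\right) 12\right)\right) = \sqrt{2042} \left(12 - -360\right) = \sqrt{2042} \left(12 + 360\right) = \sqrt{2042} \cdot 372 = 372 \sqrt{2042}$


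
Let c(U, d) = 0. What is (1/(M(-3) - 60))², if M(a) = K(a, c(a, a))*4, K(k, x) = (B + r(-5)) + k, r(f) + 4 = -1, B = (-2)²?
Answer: 1/5776 ≈ 0.00017313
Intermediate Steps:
B = 4
r(f) = -5 (r(f) = -4 - 1 = -5)
K(k, x) = -1 + k (K(k, x) = (4 - 5) + k = -1 + k)
M(a) = -4 + 4*a (M(a) = (-1 + a)*4 = -4 + 4*a)
(1/(M(-3) - 60))² = (1/((-4 + 4*(-3)) - 60))² = (1/((-4 - 12) - 60))² = (1/(-16 - 60))² = (1/(-76))² = (-1/76)² = 1/5776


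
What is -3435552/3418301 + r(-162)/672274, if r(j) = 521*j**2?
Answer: 22214610578538/1149017443237 ≈ 19.334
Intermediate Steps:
-3435552/3418301 + r(-162)/672274 = -3435552/3418301 + (521*(-162)**2)/672274 = -3435552*1/3418301 + (521*26244)*(1/672274) = -3435552/3418301 + 13673124*(1/672274) = -3435552/3418301 + 6836562/336137 = 22214610578538/1149017443237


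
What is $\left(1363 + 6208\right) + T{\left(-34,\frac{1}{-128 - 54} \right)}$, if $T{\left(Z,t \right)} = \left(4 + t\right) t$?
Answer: $\frac{250781077}{33124} \approx 7571.0$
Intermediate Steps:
$T{\left(Z,t \right)} = t \left(4 + t\right)$
$\left(1363 + 6208\right) + T{\left(-34,\frac{1}{-128 - 54} \right)} = \left(1363 + 6208\right) + \frac{4 + \frac{1}{-128 - 54}}{-128 - 54} = 7571 + \frac{4 + \frac{1}{-128 - 54}}{-128 - 54} = 7571 + \frac{4 + \frac{1}{-182}}{-182} = 7571 - \frac{4 - \frac{1}{182}}{182} = 7571 - \frac{727}{33124} = \frac{250781077}{33124}$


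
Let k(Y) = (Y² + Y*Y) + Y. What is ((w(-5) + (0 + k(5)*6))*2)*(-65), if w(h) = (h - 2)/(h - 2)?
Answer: -43030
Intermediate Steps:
k(Y) = Y + 2*Y² (k(Y) = (Y² + Y²) + Y = 2*Y² + Y = Y + 2*Y²)
w(h) = 1 (w(h) = (-2 + h)/(-2 + h) = 1)
((w(-5) + (0 + k(5)*6))*2)*(-65) = ((1 + (0 + (5*(1 + 2*5))*6))*2)*(-65) = ((1 + (0 + (5*(1 + 10))*6))*2)*(-65) = ((1 + (0 + (5*11)*6))*2)*(-65) = ((1 + (0 + 55*6))*2)*(-65) = ((1 + (0 + 330))*2)*(-65) = ((1 + 330)*2)*(-65) = (331*2)*(-65) = 662*(-65) = -43030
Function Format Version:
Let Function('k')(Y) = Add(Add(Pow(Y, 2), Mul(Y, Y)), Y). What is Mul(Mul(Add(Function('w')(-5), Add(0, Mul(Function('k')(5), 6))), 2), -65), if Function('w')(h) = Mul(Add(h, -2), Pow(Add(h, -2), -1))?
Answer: -43030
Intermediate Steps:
Function('k')(Y) = Add(Y, Mul(2, Pow(Y, 2))) (Function('k')(Y) = Add(Add(Pow(Y, 2), Pow(Y, 2)), Y) = Add(Mul(2, Pow(Y, 2)), Y) = Add(Y, Mul(2, Pow(Y, 2))))
Function('w')(h) = 1 (Function('w')(h) = Mul(Add(-2, h), Pow(Add(-2, h), -1)) = 1)
Mul(Mul(Add(Function('w')(-5), Add(0, Mul(Function('k')(5), 6))), 2), -65) = Mul(Mul(Add(1, Add(0, Mul(Mul(5, Add(1, Mul(2, 5))), 6))), 2), -65) = Mul(Mul(Add(1, Add(0, Mul(Mul(5, Add(1, 10)), 6))), 2), -65) = Mul(Mul(Add(1, Add(0, Mul(Mul(5, 11), 6))), 2), -65) = Mul(Mul(Add(1, Add(0, Mul(55, 6))), 2), -65) = Mul(Mul(Add(1, Add(0, 330)), 2), -65) = Mul(Mul(Add(1, 330), 2), -65) = Mul(Mul(331, 2), -65) = Mul(662, -65) = -43030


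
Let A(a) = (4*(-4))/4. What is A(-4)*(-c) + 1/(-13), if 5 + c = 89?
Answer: 4367/13 ≈ 335.92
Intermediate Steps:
c = 84 (c = -5 + 89 = 84)
A(a) = -4 (A(a) = -16*1/4 = -4)
A(-4)*(-c) + 1/(-13) = -(-4)*84 + 1/(-13) = -4*(-84) - 1/13 = 336 - 1/13 = 4367/13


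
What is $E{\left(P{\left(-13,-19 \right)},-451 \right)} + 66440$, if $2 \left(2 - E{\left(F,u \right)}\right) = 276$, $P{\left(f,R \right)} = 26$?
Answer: $66304$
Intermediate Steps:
$E{\left(F,u \right)} = -136$ ($E{\left(F,u \right)} = 2 - 138 = -136$)
$E{\left(P{\left(-13,-19 \right)},-451 \right)} + 66440 = -136 + 66440 = 66304$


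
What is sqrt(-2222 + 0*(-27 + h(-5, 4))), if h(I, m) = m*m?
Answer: I*sqrt(2222) ≈ 47.138*I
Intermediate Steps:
h(I, m) = m**2
sqrt(-2222 + 0*(-27 + h(-5, 4))) = sqrt(-2222 + 0*(-27 + 4**2)) = sqrt(-2222 + 0*(-27 + 16)) = sqrt(-2222 + 0*(-11)) = sqrt(-2222 + 0) = sqrt(-2222) = I*sqrt(2222)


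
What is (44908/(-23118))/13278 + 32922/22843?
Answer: 2526184438961/1752976411443 ≈ 1.4411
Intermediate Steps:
(44908/(-23118))/13278 + 32922/22843 = (44908*(-1/23118))*(1/13278) + 32922*(1/22843) = -22454/11559*1/13278 + 32922/22843 = -11227/76740201 + 32922/22843 = 2526184438961/1752976411443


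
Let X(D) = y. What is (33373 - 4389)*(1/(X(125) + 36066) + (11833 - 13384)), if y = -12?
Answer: -810389060476/18027 ≈ -4.4954e+7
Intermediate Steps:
X(D) = -12
(33373 - 4389)*(1/(X(125) + 36066) + (11833 - 13384)) = (33373 - 4389)*(1/(-12 + 36066) + (11833 - 13384)) = 28984*(1/36054 - 1551) = 28984*(-55919753/36054) = -810389060476/18027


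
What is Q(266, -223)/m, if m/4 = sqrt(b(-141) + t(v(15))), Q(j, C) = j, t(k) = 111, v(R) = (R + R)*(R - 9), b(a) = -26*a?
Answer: 133*sqrt(3777)/7554 ≈ 1.0821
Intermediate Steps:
v(R) = 2*R*(-9 + R) (v(R) = (2*R)*(-9 + R) = 2*R*(-9 + R))
m = 4*sqrt(3777) (m = 4*sqrt(-26*(-141) + 111) = 4*sqrt(3666 + 111) = 4*sqrt(3777) ≈ 245.83)
Q(266, -223)/m = 266/((4*sqrt(3777))) = 266*(sqrt(3777)/15108) = 133*sqrt(3777)/7554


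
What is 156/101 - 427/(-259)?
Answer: 11933/3737 ≈ 3.1932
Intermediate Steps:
156/101 - 427/(-259) = 156*(1/101) - 427*(-1/259) = 156/101 + 61/37 = 11933/3737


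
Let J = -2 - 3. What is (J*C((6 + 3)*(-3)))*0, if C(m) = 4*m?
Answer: 0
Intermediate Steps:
J = -5
(J*C((6 + 3)*(-3)))*0 = -20*(6 + 3)*(-3)*0 = -20*9*(-3)*0 = -20*(-27)*0 = -5*(-108)*0 = 540*0 = 0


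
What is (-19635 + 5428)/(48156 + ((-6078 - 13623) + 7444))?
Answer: -14207/35899 ≈ -0.39575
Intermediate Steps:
(-19635 + 5428)/(48156 + ((-6078 - 13623) + 7444)) = -14207/(48156 + (-19701 + 7444)) = -14207/(48156 - 12257) = -14207/35899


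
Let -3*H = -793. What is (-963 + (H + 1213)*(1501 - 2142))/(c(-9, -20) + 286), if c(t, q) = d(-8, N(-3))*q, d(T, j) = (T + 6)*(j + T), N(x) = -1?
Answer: 2843801/222 ≈ 12810.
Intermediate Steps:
H = 793/3 (H = -⅓*(-793) = 793/3 ≈ 264.33)
d(T, j) = (6 + T)*(T + j)
c(t, q) = 18*q (c(t, q) = ((-8)² + 6*(-8) + 6*(-1) - 8*(-1))*q = (64 - 48 - 6 + 8)*q = 18*q)
(-963 + (H + 1213)*(1501 - 2142))/(c(-9, -20) + 286) = (-963 + (793/3 + 1213)*(1501 - 2142))/(18*(-20) + 286) = (-963 + (4432/3)*(-641))/(-360 + 286) = (-963 - 2840912/3)/(-74) = -2843801/3*(-1/74) = 2843801/222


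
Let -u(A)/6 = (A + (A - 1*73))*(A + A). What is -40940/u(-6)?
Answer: 2047/306 ≈ 6.6895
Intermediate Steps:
u(A) = -12*A*(-73 + 2*A) (u(A) = -6*(A + (A - 1*73))*(A + A) = -6*(A + (A - 73))*2*A = -6*(A + (-73 + A))*2*A = -6*(-73 + 2*A)*2*A = -12*A*(-73 + 2*A))
-40940/u(-6) = -40940*(-1/(72*(73 - 2*(-6)))) = -40940*(-1/(72*(73 + 12))) = -40940/(12*(-6)*85) = -40940/(-6120) = -40940*(-1/6120) = 2047/306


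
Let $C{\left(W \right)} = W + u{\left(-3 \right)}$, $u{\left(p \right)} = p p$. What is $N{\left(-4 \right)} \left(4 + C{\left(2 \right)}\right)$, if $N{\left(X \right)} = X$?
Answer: $-60$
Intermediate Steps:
$u{\left(p \right)} = p^{2}$
$C{\left(W \right)} = 9 + W$ ($C{\left(W \right)} = W + \left(-3\right)^{2} = W + 9 = 9 + W$)
$N{\left(-4 \right)} \left(4 + C{\left(2 \right)}\right) = - 4 \left(4 + \left(9 + 2\right)\right) = - 4 \left(4 + 11\right) = \left(-4\right) 15 = -60$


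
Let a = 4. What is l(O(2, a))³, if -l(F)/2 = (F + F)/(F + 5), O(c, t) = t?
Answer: -4096/729 ≈ -5.6187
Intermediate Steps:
l(F) = -4*F/(5 + F) (l(F) = -2*(F + F)/(F + 5) = -2*2*F/(5 + F) = -4*F/(5 + F))
l(O(2, a))³ = (-4*4/(5 + 4))³ = (-4*4/9)³ = (-4*4*⅑)³ = (-16/9)³ = -4096/729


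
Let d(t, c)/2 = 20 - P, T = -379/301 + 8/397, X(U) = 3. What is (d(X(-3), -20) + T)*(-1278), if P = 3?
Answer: -5003169354/119497 ≈ -41869.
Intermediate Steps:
T = -148055/119497 (T = -379*1/301 + 8*(1/397) = -379/301 + 8/397 = -148055/119497 ≈ -1.2390)
d(t, c) = 34 (d(t, c) = 2*(20 - 1*3) = 2*(20 - 3) = 2*17 = 34)
(d(X(-3), -20) + T)*(-1278) = (34 - 148055/119497)*(-1278) = (3914843/119497)*(-1278) = -5003169354/119497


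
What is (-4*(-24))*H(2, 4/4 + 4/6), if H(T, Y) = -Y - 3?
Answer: -448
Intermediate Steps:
H(T, Y) = -3 - Y
(-4*(-24))*H(2, 4/4 + 4/6) = (-4*(-24))*(-3 - (4/4 + 4/6)) = 96*(-3 - (4*(1/4) + 4*(1/6))) = 96*(-3 - (1 + 2/3)) = 96*(-3 - 1*5/3) = 96*(-3 - 5/3) = 96*(-14/3) = -448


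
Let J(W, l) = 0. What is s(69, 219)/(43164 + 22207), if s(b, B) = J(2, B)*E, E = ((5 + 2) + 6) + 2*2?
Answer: 0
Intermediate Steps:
E = 17 (E = (7 + 6) + 4 = 13 + 4 = 17)
s(b, B) = 0 (s(b, B) = 0*17 = 0)
s(69, 219)/(43164 + 22207) = 0/(43164 + 22207) = 0/65371 = 0*(1/65371) = 0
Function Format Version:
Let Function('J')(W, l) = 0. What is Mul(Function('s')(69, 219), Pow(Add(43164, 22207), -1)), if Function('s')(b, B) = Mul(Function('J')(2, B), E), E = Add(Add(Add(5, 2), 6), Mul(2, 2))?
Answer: 0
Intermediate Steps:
E = 17 (E = Add(Add(7, 6), 4) = Add(13, 4) = 17)
Function('s')(b, B) = 0 (Function('s')(b, B) = Mul(0, 17) = 0)
Mul(Function('s')(69, 219), Pow(Add(43164, 22207), -1)) = Mul(0, Pow(Add(43164, 22207), -1)) = Mul(0, Pow(65371, -1)) = Mul(0, Rational(1, 65371)) = 0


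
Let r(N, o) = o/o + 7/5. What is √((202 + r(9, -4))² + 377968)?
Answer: 2*√2623421/5 ≈ 647.88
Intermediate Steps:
r(N, o) = 12/5 (r(N, o) = 1 + 7*(⅕) = 1 + 7/5 = 12/5)
√((202 + r(9, -4))² + 377968) = √((202 + 12/5)² + 377968) = √((1022/5)² + 377968) = √(1044484/25 + 377968) = √(10493684/25) = 2*√2623421/5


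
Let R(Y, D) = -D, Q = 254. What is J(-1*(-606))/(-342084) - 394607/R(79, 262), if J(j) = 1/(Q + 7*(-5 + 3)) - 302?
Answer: 16198658413309/10755120960 ≈ 1506.1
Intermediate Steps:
J(j) = -72479/240 (J(j) = 1/(254 + 7*(-5 + 3)) - 302 = 1/(254 + 7*(-2)) - 302 = 1/(254 - 14) - 302 = 1/240 - 302 = -72479/240)
J(-1*(-606))/(-342084) - 394607/R(79, 262) = -72479/240/(-342084) - 394607/((-1*262)) = -72479/240*(-1/342084) - 394607/(-262) = 72479/82100160 - 394607*(-1/262) = 72479/82100160 + 394607/262 = 16198658413309/10755120960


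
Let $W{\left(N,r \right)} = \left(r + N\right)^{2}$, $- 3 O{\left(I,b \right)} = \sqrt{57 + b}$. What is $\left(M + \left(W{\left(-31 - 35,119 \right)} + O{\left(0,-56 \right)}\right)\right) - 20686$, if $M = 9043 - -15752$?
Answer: $\frac{20753}{3} \approx 6917.7$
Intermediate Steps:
$O{\left(I,b \right)} = - \frac{\sqrt{57 + b}}{3}$
$W{\left(N,r \right)} = \left(N + r\right)^{2}$
$M = 24795$ ($M = 9043 + 15752 = 24795$)
$\left(M + \left(W{\left(-31 - 35,119 \right)} + O{\left(0,-56 \right)}\right)\right) - 20686 = \left(24795 - \left(- \left(\left(-31 - 35\right) + 119\right)^{2} + \frac{\sqrt{57 - 56}}{3}\right)\right) - 20686 = \left(24795 + \left(\left(-66 + 119\right)^{2} - \frac{\sqrt{1}}{3}\right)\right) - 20686 = \left(24795 + \left(53^{2} - \frac{1}{3}\right)\right) - 20686 = \left(24795 + \left(2809 - \frac{1}{3}\right)\right) - 20686 = \left(24795 + \frac{8426}{3}\right) - 20686 = \frac{82811}{3} - 20686 = \frac{20753}{3}$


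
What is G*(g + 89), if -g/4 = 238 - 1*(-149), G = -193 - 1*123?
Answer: 461044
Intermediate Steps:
G = -316 (G = -193 - 123 = -316)
g = -1548 (g = -4*(238 - 1*(-149)) = -4*(238 + 149) = -4*387 = -1548)
G*(g + 89) = -316*(-1548 + 89) = -316*(-1459) = 461044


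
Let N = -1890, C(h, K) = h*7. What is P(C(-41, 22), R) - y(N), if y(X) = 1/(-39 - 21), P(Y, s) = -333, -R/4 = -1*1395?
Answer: -19979/60 ≈ -332.98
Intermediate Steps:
C(h, K) = 7*h
R = 5580 (R = -(-4)*1395 = -4*(-1395) = 5580)
y(X) = -1/60 (y(X) = 1/(-60) = -1/60)
P(C(-41, 22), R) - y(N) = -333 - 1*(-1/60) = -333 + 1/60 = -19979/60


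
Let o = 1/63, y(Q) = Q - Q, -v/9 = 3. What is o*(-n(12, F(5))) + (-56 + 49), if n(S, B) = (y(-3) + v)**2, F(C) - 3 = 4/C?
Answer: -130/7 ≈ -18.571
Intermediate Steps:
v = -27 (v = -9*3 = -27)
y(Q) = 0
F(C) = 3 + 4/C
n(S, B) = 729 (n(S, B) = (0 - 27)**2 = (-27)**2 = 729)
o = 1/63 ≈ 0.015873
o*(-n(12, F(5))) + (-56 + 49) = (-1*729)/63 + (-56 + 49) = (1/63)*(-729) - 7 = -81/7 - 7 = -130/7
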